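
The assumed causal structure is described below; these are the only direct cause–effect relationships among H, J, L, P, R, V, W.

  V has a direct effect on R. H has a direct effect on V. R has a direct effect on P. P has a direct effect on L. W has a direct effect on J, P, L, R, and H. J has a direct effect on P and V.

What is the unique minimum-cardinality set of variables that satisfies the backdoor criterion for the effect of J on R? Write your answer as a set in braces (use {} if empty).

Variables eligible for adjustment (non-descendants of J, excluding J and R): {H, W}.
Backdoor paths from J to R:
  P1: J <- W -> H -> V -> R
  P2: J <- W -> R
  P3: J <- W -> P <- R
  P4: J <- W -> L <- P <- R
The empty set is not sufficient: P1 (J <- W -> H -> V -> R) has no collider blocking it and no conditioned non-collider, so it is open.
Try {W}:
  P1: blocked at fork node W ∈ conditioning set.
  P2: blocked at fork node W ∈ conditioning set.
  P3: blocked at fork node W ∈ conditioning set.
  P4: blocked at fork node W ∈ conditioning set.
{W} contains no descendant of J and blocks every backdoor path.
No other singleton works — e.g. {H} leaves P2 open — so {W} is the unique smallest valid adjustment set.

{W}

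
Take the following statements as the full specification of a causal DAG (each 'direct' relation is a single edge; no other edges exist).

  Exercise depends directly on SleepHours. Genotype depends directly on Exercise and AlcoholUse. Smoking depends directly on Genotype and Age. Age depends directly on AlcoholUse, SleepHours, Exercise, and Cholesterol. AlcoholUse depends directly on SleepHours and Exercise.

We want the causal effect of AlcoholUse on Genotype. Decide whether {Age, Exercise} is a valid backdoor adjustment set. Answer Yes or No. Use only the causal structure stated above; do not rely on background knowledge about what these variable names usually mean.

Backdoor paths from AlcoholUse to Genotype (paths whose first edge points into AlcoholUse):
  P1: AlcoholUse <- SleepHours -> Exercise -> Genotype
  P2: AlcoholUse <- SleepHours -> Exercise -> Age -> Smoking <- Genotype
  P3: AlcoholUse <- SleepHours -> Age <- Exercise -> Genotype
  P4: AlcoholUse <- SleepHours -> Age -> Smoking <- Genotype
  P5: AlcoholUse <- Exercise <- SleepHours -> Age -> Smoking <- Genotype
  P6: AlcoholUse <- Exercise -> Genotype
  P7: AlcoholUse <- Exercise -> Age -> Smoking <- Genotype
Condition 1 (no descendant of AlcoholUse in the set): FAILS — Age is a descendant of AlcoholUse.
Condition 2 (every backdoor path blocked by {Age, Exercise}):
  P1: blocked at chain node Exercise ∈ conditioning set.
  P2: blocked at chain node Exercise ∈ conditioning set.
  P3: blocked at fork node Exercise ∈ conditioning set.
  P4: blocked at chain node Age ∈ conditioning set.
  P5: blocked at chain node Exercise ∈ conditioning set.
  P6: blocked at fork node Exercise ∈ conditioning set.
  P7: blocked at fork node Exercise ∈ conditioning set.
{Age, Exercise} does not satisfy the backdoor criterion.

No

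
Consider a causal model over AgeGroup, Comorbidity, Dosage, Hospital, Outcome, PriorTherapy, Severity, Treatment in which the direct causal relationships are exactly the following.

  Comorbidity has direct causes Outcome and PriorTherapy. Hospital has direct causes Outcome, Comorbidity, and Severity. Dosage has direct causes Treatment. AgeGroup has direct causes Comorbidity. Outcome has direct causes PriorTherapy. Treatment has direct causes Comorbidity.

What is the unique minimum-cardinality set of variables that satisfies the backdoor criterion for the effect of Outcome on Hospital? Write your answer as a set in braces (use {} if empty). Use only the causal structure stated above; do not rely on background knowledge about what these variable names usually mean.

Variables eligible for adjustment (non-descendants of Outcome, excluding Outcome and Hospital): {PriorTherapy, Severity}.
Backdoor paths from Outcome to Hospital:
  P1: Outcome <- PriorTherapy -> Comorbidity -> Hospital
The empty set is not sufficient: P1 (Outcome <- PriorTherapy -> Comorbidity -> Hospital) has no collider blocking it and no conditioned non-collider, so it is open.
Try {PriorTherapy}:
  P1: blocked at fork node PriorTherapy ∈ conditioning set.
{PriorTherapy} contains no descendant of Outcome and blocks every backdoor path.
No other singleton works — e.g. {Severity} leaves P1 open — so {PriorTherapy} is the unique smallest valid adjustment set.

{PriorTherapy}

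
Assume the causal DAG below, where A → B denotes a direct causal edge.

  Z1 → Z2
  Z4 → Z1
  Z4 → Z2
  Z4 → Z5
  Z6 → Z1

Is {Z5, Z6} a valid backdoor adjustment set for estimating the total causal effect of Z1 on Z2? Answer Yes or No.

Backdoor paths from Z1 to Z2 (paths whose first edge points into Z1):
  P1: Z1 <- Z4 -> Z2
Condition 1 (no descendant of Z1 in the set): holds — descendants of Z1 are {Z2}; none are in {Z5, Z6}.
Condition 2 (every backdoor path blocked by {Z5, Z6}):
  P1: open — no interior node is in the conditioning set.
{Z5, Z6} does not satisfy the backdoor criterion.

No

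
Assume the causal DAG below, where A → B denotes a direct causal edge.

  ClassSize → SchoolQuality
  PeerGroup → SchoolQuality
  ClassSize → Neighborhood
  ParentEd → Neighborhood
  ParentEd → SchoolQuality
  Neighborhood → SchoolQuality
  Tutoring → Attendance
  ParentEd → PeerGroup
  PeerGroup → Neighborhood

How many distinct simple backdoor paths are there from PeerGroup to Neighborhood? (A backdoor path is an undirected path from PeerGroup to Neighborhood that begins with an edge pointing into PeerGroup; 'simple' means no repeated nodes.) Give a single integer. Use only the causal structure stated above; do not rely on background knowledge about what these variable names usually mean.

3

A backdoor path from PeerGroup to Neighborhood is any simple undirected path whose first edge points into PeerGroup (i.e. leaves PeerGroup via a parent).
Parents of PeerGroup: {ParentEd}.
Enumerating:
  P1: PeerGroup <- ParentEd -> Neighborhood
  P2: PeerGroup <- ParentEd -> SchoolQuality <- ClassSize -> Neighborhood
  P3: PeerGroup <- ParentEd -> SchoolQuality <- Neighborhood
That exhausts the simple backdoor paths. Count: 3.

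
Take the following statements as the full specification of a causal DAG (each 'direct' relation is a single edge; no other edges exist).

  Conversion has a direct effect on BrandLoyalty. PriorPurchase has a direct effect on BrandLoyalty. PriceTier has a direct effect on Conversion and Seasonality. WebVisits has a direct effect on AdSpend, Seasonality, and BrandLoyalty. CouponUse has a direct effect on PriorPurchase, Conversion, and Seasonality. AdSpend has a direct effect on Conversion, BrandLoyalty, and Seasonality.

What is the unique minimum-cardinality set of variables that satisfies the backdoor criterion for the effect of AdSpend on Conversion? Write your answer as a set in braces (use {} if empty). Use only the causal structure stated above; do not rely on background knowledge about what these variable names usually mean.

{}

Variables eligible for adjustment (non-descendants of AdSpend, excluding AdSpend and Conversion): {CouponUse, PriceTier, PriorPurchase, WebVisits}.
Backdoor paths from AdSpend to Conversion:
  P1: AdSpend <- WebVisits -> Seasonality <- CouponUse -> PriorPurchase -> BrandLoyalty <- Conversion
  P2: AdSpend <- WebVisits -> Seasonality <- CouponUse -> Conversion
  P3: AdSpend <- WebVisits -> Seasonality <- PriceTier -> Conversion
  P4: AdSpend <- WebVisits -> BrandLoyalty <- PriorPurchase <- CouponUse -> Conversion
  P5: AdSpend <- WebVisits -> BrandLoyalty <- PriorPurchase <- CouponUse -> Seasonality <- PriceTier -> Conversion
  P6: AdSpend <- WebVisits -> BrandLoyalty <- Conversion
Each backdoor path contains an unconditioned collider, so every path is already blocked with the empty conditioning set:
  P1: blocked at collider Seasonality (neither it nor any descendant is in the conditioning set).
  P2: blocked at collider Seasonality (neither it nor any descendant is in the conditioning set).
  P3: blocked at collider Seasonality (neither it nor any descendant is in the conditioning set).
  P4: blocked at collider BrandLoyalty (neither it nor any descendant is in the conditioning set).
  P5: blocked at collider BrandLoyalty (neither it nor any descendant is in the conditioning set).
  P6: blocked at collider BrandLoyalty (neither it nor any descendant is in the conditioning set).
The empty set is therefore the unique smallest valid set.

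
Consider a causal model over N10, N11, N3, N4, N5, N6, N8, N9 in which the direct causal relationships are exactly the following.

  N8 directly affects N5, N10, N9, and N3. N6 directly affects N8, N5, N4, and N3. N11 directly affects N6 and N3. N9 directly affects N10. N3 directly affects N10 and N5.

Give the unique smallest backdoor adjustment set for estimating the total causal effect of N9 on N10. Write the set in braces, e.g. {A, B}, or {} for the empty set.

{N8}

Variables eligible for adjustment (non-descendants of N9, excluding N9 and N10): {N11, N3, N4, N5, N6, N8}.
Backdoor paths from N9 to N10:
  P1: N9 <- N8 <- N6 <- N11 -> N3 -> N10
  P2: N9 <- N8 <- N6 -> N3 -> N10
  P3: N9 <- N8 <- N6 -> N5 <- N3 -> N10
  P4: N9 <- N8 -> N3 -> N10
  P5: N9 <- N8 -> N5 <- N6 <- N11 -> N3 -> N10
  P6: N9 <- N8 -> N5 <- N6 -> N3 -> N10
  P7: N9 <- N8 -> N5 <- N3 -> N10
  P8: N9 <- N8 -> N10
The empty set is not sufficient: P1 (N9 <- N8 <- N6 <- N11 -> N3 -> N10) has no collider blocking it and no conditioned non-collider, so it is open.
Try {N8}:
  P1: blocked at chain node N8 ∈ conditioning set.
  P2: blocked at chain node N8 ∈ conditioning set.
  P3: blocked at chain node N8 ∈ conditioning set.
  P4: blocked at fork node N8 ∈ conditioning set.
  P5: blocked at fork node N8 ∈ conditioning set.
  P6: blocked at fork node N8 ∈ conditioning set.
  P7: blocked at fork node N8 ∈ conditioning set.
  P8: blocked at fork node N8 ∈ conditioning set.
{N8} contains no descendant of N9 and blocks every backdoor path.
No other singleton works — e.g. {N11} leaves P2 open — so {N8} is the unique smallest valid adjustment set.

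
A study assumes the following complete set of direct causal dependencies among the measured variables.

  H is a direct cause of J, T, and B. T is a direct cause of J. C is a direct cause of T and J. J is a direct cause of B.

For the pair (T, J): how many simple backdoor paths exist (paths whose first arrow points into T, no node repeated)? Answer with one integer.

3

A backdoor path from T to J is any simple undirected path whose first edge points into T (i.e. leaves T via a parent).
Parents of T: {C, H}.
Enumerating:
  P1: T <- H -> J
  P2: T <- H -> B <- J
  P3: T <- C -> J
That exhausts the simple backdoor paths. Count: 3.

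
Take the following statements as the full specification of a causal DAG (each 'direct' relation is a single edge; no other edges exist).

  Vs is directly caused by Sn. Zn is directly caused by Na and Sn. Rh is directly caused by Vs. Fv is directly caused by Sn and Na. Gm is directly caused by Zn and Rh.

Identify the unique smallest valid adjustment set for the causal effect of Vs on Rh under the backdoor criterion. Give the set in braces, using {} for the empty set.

Variables eligible for adjustment (non-descendants of Vs, excluding Vs and Rh): {Fv, Na, Sn, Zn}.
Backdoor paths from Vs to Rh:
  P1: Vs <- Sn -> Fv <- Na -> Zn -> Gm <- Rh
  P2: Vs <- Sn -> Zn -> Gm <- Rh
Each backdoor path contains an unconditioned collider, so every path is already blocked with the empty conditioning set:
  P1: blocked at collider Fv (neither it nor any descendant is in the conditioning set).
  P2: blocked at collider Gm (neither it nor any descendant is in the conditioning set).
The empty set is therefore the unique smallest valid set.

{}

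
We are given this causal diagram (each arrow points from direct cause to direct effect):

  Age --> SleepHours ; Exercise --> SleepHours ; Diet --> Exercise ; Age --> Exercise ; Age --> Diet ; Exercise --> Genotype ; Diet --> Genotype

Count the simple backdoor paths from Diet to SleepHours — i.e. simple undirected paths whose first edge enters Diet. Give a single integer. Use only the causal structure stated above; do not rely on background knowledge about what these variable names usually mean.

A backdoor path from Diet to SleepHours is any simple undirected path whose first edge points into Diet (i.e. leaves Diet via a parent).
Parents of Diet: {Age}.
Enumerating:
  P1: Diet <- Age -> Exercise -> SleepHours
  P2: Diet <- Age -> SleepHours
That exhausts the simple backdoor paths. Count: 2.

2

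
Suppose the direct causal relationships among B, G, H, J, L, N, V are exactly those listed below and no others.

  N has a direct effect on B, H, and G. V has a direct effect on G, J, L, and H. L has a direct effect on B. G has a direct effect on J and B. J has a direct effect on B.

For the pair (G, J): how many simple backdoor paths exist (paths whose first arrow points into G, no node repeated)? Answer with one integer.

A backdoor path from G to J is any simple undirected path whose first edge points into G (i.e. leaves G via a parent).
Parents of G: {N, V}.
Enumerating:
  P1: G <- N -> B <- J
  P2: G <- N -> B <- L <- V -> J
  P3: G <- N -> H <- V -> J
  P4: G <- N -> H <- V -> L -> B <- J
  P5: G <- V -> J
  P6: G <- V -> L -> B <- J
  P7: G <- V -> H <- N -> B <- J
That exhausts the simple backdoor paths. Count: 7.

7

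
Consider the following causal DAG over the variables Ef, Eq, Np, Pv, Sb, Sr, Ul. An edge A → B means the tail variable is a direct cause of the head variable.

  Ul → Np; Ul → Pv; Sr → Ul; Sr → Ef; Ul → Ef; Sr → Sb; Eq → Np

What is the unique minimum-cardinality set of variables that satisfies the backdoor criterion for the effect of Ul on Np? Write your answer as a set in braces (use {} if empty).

{}

Variables eligible for adjustment (non-descendants of Ul, excluding Ul and Np): {Eq, Sb, Sr}.
Backdoor paths from Ul to Np:
  (none)
With no backdoor paths the empty set already satisfies the criterion, and it is trivially minimal.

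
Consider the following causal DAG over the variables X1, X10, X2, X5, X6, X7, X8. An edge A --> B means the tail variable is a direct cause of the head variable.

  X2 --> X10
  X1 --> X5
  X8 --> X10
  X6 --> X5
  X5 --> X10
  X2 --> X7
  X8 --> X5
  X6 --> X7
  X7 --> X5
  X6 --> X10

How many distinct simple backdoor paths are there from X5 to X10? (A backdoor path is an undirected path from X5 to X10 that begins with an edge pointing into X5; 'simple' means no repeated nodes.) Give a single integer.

5

A backdoor path from X5 to X10 is any simple undirected path whose first edge points into X5 (i.e. leaves X5 via a parent).
Parents of X5: {X1, X6, X7, X8}.
Enumerating:
  P1: X5 <- X6 -> X7 <- X2 -> X10
  P2: X5 <- X6 -> X10
  P3: X5 <- X8 -> X10
  P4: X5 <- X7 <- X2 -> X10
  P5: X5 <- X7 <- X6 -> X10
That exhausts the simple backdoor paths. Count: 5.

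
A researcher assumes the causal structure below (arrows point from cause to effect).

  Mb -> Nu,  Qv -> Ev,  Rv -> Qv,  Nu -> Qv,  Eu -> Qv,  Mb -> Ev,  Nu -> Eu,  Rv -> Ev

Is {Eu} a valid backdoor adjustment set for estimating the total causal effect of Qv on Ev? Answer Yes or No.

No

Backdoor paths from Qv to Ev (paths whose first edge points into Qv):
  P1: Qv <- Rv -> Ev
  P2: Qv <- Nu <- Mb -> Ev
  P3: Qv <- Eu <- Nu <- Mb -> Ev
Condition 1 (no descendant of Qv in the set): holds — descendants of Qv are {Ev}; none are in {Eu}.
Condition 2 (every backdoor path blocked by {Eu}):
  P1: open — no interior node is in the conditioning set.
  P2: open — no interior node is in the conditioning set.
  P3: blocked at chain node Eu ∈ conditioning set.
{Eu} does not satisfy the backdoor criterion.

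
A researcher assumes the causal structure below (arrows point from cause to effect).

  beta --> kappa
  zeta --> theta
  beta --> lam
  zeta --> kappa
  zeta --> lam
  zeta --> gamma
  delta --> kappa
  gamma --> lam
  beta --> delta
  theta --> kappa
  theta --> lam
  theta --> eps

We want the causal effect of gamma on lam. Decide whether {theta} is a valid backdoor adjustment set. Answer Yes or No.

Backdoor paths from gamma to lam (paths whose first edge points into gamma):
  P1: gamma <- zeta -> theta -> lam
  P2: gamma <- zeta -> theta -> kappa <- beta -> lam
  P3: gamma <- zeta -> theta -> kappa <- delta <- beta -> lam
  P4: gamma <- zeta -> lam
  P5: gamma <- zeta -> kappa <- beta -> lam
  P6: gamma <- zeta -> kappa <- delta <- beta -> lam
  P7: gamma <- zeta -> kappa <- theta -> lam
Condition 1 (no descendant of gamma in the set): holds — descendants of gamma are {lam}; none are in {theta}.
Condition 2 (every backdoor path blocked by {theta}):
  P1: blocked at chain node theta ∈ conditioning set.
  P2: blocked at chain node theta ∈ conditioning set.
  P3: blocked at chain node theta ∈ conditioning set.
  P4: open — no interior node is in the conditioning set.
  P5: blocked at collider kappa (neither it nor any descendant is in the conditioning set).
  P6: blocked at collider kappa (neither it nor any descendant is in the conditioning set).
  P7: blocked at collider kappa (neither it nor any descendant is in the conditioning set).
{theta} does not satisfy the backdoor criterion.

No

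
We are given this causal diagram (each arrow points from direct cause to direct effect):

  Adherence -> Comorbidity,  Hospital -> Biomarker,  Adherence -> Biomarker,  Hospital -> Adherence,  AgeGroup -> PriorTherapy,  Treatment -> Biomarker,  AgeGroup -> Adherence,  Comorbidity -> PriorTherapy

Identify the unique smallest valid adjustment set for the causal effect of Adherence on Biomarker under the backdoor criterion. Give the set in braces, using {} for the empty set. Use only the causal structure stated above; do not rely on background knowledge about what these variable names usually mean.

{Hospital}

Variables eligible for adjustment (non-descendants of Adherence, excluding Adherence and Biomarker): {AgeGroup, Hospital, Treatment}.
Backdoor paths from Adherence to Biomarker:
  P1: Adherence <- Hospital -> Biomarker
The empty set is not sufficient: P1 (Adherence <- Hospital -> Biomarker) has no collider blocking it and no conditioned non-collider, so it is open.
Try {Hospital}:
  P1: blocked at fork node Hospital ∈ conditioning set.
{Hospital} contains no descendant of Adherence and blocks every backdoor path.
No other singleton works — e.g. {Treatment} leaves P1 open — so {Hospital} is the unique smallest valid adjustment set.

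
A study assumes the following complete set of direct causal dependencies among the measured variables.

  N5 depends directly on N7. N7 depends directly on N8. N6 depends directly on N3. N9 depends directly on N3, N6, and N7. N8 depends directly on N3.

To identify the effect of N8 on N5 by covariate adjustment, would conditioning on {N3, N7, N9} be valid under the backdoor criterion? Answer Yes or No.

Backdoor paths from N8 to N5 (paths whose first edge points into N8):
  P1: N8 <- N3 -> N6 -> N9 <- N7 -> N5
  P2: N8 <- N3 -> N9 <- N7 -> N5
Condition 1 (no descendant of N8 in the set): FAILS — N7 and N9 are descendants of N8.
Condition 2 (every backdoor path blocked by {N3, N7, N9}):
  P1: blocked at fork node N3 ∈ conditioning set.
  P2: blocked at fork node N3 ∈ conditioning set.
{N3, N7, N9} does not satisfy the backdoor criterion.

No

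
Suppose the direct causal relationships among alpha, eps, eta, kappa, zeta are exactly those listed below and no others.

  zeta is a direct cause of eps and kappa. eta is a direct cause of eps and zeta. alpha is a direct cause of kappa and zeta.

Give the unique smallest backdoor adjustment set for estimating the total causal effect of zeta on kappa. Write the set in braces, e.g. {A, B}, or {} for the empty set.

{alpha}

Variables eligible for adjustment (non-descendants of zeta, excluding zeta and kappa): {alpha, eta}.
Backdoor paths from zeta to kappa:
  P1: zeta <- alpha -> kappa
The empty set is not sufficient: P1 (zeta <- alpha -> kappa) has no collider blocking it and no conditioned non-collider, so it is open.
Try {alpha}:
  P1: blocked at fork node alpha ∈ conditioning set.
{alpha} contains no descendant of zeta and blocks every backdoor path.
No other singleton works — e.g. {eta} leaves P1 open — so {alpha} is the unique smallest valid adjustment set.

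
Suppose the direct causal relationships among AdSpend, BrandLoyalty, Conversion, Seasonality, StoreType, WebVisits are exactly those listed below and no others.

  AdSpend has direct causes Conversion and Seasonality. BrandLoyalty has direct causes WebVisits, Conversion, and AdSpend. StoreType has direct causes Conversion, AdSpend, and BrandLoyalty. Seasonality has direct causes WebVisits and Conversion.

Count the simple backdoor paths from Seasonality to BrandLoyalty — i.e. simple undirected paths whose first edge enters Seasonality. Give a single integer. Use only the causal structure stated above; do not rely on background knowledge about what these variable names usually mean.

A backdoor path from Seasonality to BrandLoyalty is any simple undirected path whose first edge points into Seasonality (i.e. leaves Seasonality via a parent).
Parents of Seasonality: {Conversion, WebVisits}.
Enumerating:
  P1: Seasonality <- WebVisits -> BrandLoyalty
  P2: Seasonality <- Conversion -> AdSpend -> BrandLoyalty
  P3: Seasonality <- Conversion -> AdSpend -> StoreType <- BrandLoyalty
  P4: Seasonality <- Conversion -> BrandLoyalty
  P5: Seasonality <- Conversion -> StoreType <- AdSpend -> BrandLoyalty
  P6: Seasonality <- Conversion -> StoreType <- BrandLoyalty
That exhausts the simple backdoor paths. Count: 6.

6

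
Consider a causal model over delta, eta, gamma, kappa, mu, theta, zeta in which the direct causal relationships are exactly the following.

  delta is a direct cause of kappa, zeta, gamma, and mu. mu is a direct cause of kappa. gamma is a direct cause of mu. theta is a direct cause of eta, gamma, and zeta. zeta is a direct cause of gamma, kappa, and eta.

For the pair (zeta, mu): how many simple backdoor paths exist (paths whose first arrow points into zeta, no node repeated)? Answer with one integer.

A backdoor path from zeta to mu is any simple undirected path whose first edge points into zeta (i.e. leaves zeta via a parent).
Parents of zeta: {delta, theta}.
Enumerating:
  P1: zeta <- theta -> gamma <- delta -> mu
  P2: zeta <- theta -> gamma <- delta -> kappa <- mu
  P3: zeta <- theta -> gamma -> mu
  P4: zeta <- delta -> gamma -> mu
  P5: zeta <- delta -> mu
  P6: zeta <- delta -> kappa <- mu
That exhausts the simple backdoor paths. Count: 6.

6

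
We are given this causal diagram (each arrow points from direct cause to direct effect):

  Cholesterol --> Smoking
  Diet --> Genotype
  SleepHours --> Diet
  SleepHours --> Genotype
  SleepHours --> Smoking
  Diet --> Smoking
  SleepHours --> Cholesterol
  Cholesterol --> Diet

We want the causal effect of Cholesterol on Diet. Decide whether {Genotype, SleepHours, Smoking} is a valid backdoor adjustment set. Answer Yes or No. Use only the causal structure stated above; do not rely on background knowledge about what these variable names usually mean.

Backdoor paths from Cholesterol to Diet (paths whose first edge points into Cholesterol):
  P1: Cholesterol <- SleepHours -> Diet
  P2: Cholesterol <- SleepHours -> Genotype <- Diet
  P3: Cholesterol <- SleepHours -> Smoking <- Diet
Condition 1 (no descendant of Cholesterol in the set): FAILS — Genotype and Smoking are descendants of Cholesterol.
Condition 2 (every backdoor path blocked by {Genotype, SleepHours, Smoking}):
  P1: blocked at fork node SleepHours ∈ conditioning set.
  P2: blocked at fork node SleepHours ∈ conditioning set.
  P3: blocked at fork node SleepHours ∈ conditioning set.
{Genotype, SleepHours, Smoking} does not satisfy the backdoor criterion.

No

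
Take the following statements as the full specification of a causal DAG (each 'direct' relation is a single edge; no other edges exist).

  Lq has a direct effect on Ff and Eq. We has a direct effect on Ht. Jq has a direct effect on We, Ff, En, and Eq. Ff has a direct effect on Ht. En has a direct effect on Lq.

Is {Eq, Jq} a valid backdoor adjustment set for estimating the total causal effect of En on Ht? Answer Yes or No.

No

Backdoor paths from En to Ht (paths whose first edge points into En):
  P1: En <- Jq -> We -> Ht
  P2: En <- Jq -> Ff -> Ht
  P3: En <- Jq -> Eq <- Lq -> Ff -> Ht
Condition 1 (no descendant of En in the set): FAILS — Eq is a descendant of En.
Condition 2 (every backdoor path blocked by {Eq, Jq}):
  P1: blocked at fork node Jq ∈ conditioning set.
  P2: blocked at fork node Jq ∈ conditioning set.
  P3: blocked at fork node Jq ∈ conditioning set.
{Eq, Jq} does not satisfy the backdoor criterion.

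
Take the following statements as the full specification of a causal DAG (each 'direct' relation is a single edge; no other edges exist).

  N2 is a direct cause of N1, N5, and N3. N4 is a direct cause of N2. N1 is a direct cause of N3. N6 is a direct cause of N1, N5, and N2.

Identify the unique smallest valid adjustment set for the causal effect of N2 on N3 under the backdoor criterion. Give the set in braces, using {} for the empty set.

Variables eligible for adjustment (non-descendants of N2, excluding N2 and N3): {N4, N6}.
Backdoor paths from N2 to N3:
  P1: N2 <- N6 -> N1 -> N3
The empty set is not sufficient: P1 (N2 <- N6 -> N1 -> N3) has no collider blocking it and no conditioned non-collider, so it is open.
Try {N6}:
  P1: blocked at fork node N6 ∈ conditioning set.
{N6} contains no descendant of N2 and blocks every backdoor path.
No other singleton works — e.g. {N4} leaves P1 open — so {N6} is the unique smallest valid adjustment set.

{N6}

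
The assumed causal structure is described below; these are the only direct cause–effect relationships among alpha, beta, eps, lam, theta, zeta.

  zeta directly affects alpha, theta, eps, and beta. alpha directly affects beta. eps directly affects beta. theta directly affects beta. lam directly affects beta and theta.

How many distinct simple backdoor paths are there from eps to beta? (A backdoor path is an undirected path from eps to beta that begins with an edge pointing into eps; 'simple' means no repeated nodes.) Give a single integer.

A backdoor path from eps to beta is any simple undirected path whose first edge points into eps (i.e. leaves eps via a parent).
Parents of eps: {zeta}.
Enumerating:
  P1: eps <- zeta -> alpha -> beta
  P2: eps <- zeta -> theta <- lam -> beta
  P3: eps <- zeta -> theta -> beta
  P4: eps <- zeta -> beta
That exhausts the simple backdoor paths. Count: 4.

4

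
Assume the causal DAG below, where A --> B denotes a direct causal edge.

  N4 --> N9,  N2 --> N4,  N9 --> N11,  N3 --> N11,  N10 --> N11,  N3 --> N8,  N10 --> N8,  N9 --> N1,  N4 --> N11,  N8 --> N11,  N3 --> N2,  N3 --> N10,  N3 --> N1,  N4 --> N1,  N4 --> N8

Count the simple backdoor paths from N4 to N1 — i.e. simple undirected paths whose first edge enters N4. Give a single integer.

6

A backdoor path from N4 to N1 is any simple undirected path whose first edge points into N4 (i.e. leaves N4 via a parent).
Parents of N4: {N2}.
Enumerating:
  P1: N4 <- N2 <- N3 -> N10 -> N8 -> N11 <- N9 -> N1
  P2: N4 <- N2 <- N3 -> N10 -> N11 <- N9 -> N1
  P3: N4 <- N2 <- N3 -> N8 <- N10 -> N11 <- N9 -> N1
  P4: N4 <- N2 <- N3 -> N8 -> N11 <- N9 -> N1
  P5: N4 <- N2 <- N3 -> N1
  P6: N4 <- N2 <- N3 -> N11 <- N9 -> N1
That exhausts the simple backdoor paths. Count: 6.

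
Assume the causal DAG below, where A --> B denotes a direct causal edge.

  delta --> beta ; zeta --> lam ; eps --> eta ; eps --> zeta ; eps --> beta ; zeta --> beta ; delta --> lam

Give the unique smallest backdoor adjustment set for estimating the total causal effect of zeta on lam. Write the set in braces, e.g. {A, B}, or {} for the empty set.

{}

Variables eligible for adjustment (non-descendants of zeta, excluding zeta and lam): {delta, eps, eta}.
Backdoor paths from zeta to lam:
  P1: zeta <- eps -> beta <- delta -> lam
Each backdoor path contains an unconditioned collider, so every path is already blocked with the empty conditioning set:
  P1: blocked at collider beta (neither it nor any descendant is in the conditioning set).
The empty set is therefore the unique smallest valid set.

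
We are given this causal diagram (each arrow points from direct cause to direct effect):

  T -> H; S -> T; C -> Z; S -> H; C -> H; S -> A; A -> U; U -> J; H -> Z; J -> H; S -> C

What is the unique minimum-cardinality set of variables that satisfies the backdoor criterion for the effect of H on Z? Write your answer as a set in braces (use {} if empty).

{C}

Variables eligible for adjustment (non-descendants of H, excluding H and Z): {A, C, J, S, T, U}.
Backdoor paths from H to Z:
  P1: H <- S -> C -> Z
  P2: H <- C -> Z
  P3: H <- T <- S -> C -> Z
  P4: H <- J <- U <- A <- S -> C -> Z
The empty set is not sufficient: P1 (H <- S -> C -> Z) has no collider blocking it and no conditioned non-collider, so it is open.
Try {C}:
  P1: blocked at chain node C ∈ conditioning set.
  P2: blocked at fork node C ∈ conditioning set.
  P3: blocked at chain node C ∈ conditioning set.
  P4: blocked at chain node C ∈ conditioning set.
{C} contains no descendant of H and blocks every backdoor path.
No other singleton works — e.g. {S} leaves P2 open — so {C} is the unique smallest valid adjustment set.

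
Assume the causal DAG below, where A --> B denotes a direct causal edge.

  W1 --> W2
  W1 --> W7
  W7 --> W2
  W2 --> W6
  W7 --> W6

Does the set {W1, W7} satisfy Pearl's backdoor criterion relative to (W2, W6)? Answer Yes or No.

Backdoor paths from W2 to W6 (paths whose first edge points into W2):
  P1: W2 <- W1 -> W7 -> W6
  P2: W2 <- W7 -> W6
Condition 1 (no descendant of W2 in the set): holds — descendants of W2 are {W6}; none are in {W1, W7}.
Condition 2 (every backdoor path blocked by {W1, W7}):
  P1: blocked at fork node W1 ∈ conditioning set.
  P2: blocked at fork node W7 ∈ conditioning set.
{W1, W7} satisfies the backdoor criterion.

Yes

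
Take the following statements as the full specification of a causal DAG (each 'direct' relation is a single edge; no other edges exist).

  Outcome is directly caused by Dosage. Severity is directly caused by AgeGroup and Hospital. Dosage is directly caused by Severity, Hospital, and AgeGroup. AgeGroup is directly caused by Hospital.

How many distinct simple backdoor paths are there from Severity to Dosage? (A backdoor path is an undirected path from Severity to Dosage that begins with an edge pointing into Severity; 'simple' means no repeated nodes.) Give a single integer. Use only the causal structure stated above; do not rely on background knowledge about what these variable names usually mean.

A backdoor path from Severity to Dosage is any simple undirected path whose first edge points into Severity (i.e. leaves Severity via a parent).
Parents of Severity: {AgeGroup, Hospital}.
Enumerating:
  P1: Severity <- Hospital -> AgeGroup -> Dosage
  P2: Severity <- Hospital -> Dosage
  P3: Severity <- AgeGroup <- Hospital -> Dosage
  P4: Severity <- AgeGroup -> Dosage
That exhausts the simple backdoor paths. Count: 4.

4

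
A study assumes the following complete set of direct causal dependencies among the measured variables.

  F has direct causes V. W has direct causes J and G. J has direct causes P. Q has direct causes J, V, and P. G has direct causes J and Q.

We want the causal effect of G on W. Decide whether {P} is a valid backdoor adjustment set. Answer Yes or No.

Backdoor paths from G to W (paths whose first edge points into G):
  P1: G <- J -> W
  P2: G <- Q <- P -> J -> W
  P3: G <- Q <- J -> W
Condition 1 (no descendant of G in the set): holds — descendants of G are {W}; none are in {P}.
Condition 2 (every backdoor path blocked by {P}):
  P1: open — no interior node is in the conditioning set.
  P2: blocked at fork node P ∈ conditioning set.
  P3: open — no interior node is in the conditioning set.
{P} does not satisfy the backdoor criterion.

No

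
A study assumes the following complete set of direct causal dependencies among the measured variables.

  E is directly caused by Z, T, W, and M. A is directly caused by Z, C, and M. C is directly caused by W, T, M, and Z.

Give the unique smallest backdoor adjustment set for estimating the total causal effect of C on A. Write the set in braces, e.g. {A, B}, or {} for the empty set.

Variables eligible for adjustment (non-descendants of C, excluding C and A): {E, M, T, W, Z}.
Backdoor paths from C to A:
  P1: C <- M -> E <- Z -> A
  P2: C <- M -> A
  P3: C <- Z -> E <- M -> A
  P4: C <- Z -> A
  P5: C <- T -> E <- M -> A
  P6: C <- T -> E <- Z -> A
  P7: C <- W -> E <- M -> A
  P8: C <- W -> E <- Z -> A
The empty set is not sufficient: P2 (C <- M -> A) has no collider blocking it and no conditioned non-collider, so it is open.
Try {M, Z}:
  P1: blocked at fork node M ∈ conditioning set.
  P2: blocked at fork node M ∈ conditioning set.
  P3: blocked at fork node Z ∈ conditioning set.
  P4: blocked at fork node Z ∈ conditioning set.
  P5: blocked at collider E (neither it nor any descendant is in the conditioning set).
  P6: blocked at collider E (neither it nor any descendant is in the conditioning set).
  P7: blocked at collider E (neither it nor any descendant is in the conditioning set).
  P8: blocked at collider E (neither it nor any descendant is in the conditioning set).
{M, Z} contains no descendant of C and blocks every backdoor path.
Every element of {M, Z} is needed (dropping M leaves P2 open; dropping Z leaves P4 open), so no proper subset is valid.
Among all size-2 subsets of the eligible variables, only {M, Z} blocks every backdoor path, so it is the unique smallest valid adjustment set.

{M, Z}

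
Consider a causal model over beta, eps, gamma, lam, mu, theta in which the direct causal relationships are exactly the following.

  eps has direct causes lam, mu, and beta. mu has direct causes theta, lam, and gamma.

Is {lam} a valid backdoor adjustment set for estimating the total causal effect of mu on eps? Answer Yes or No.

Backdoor paths from mu to eps (paths whose first edge points into mu):
  P1: mu <- lam -> eps
Condition 1 (no descendant of mu in the set): holds — descendants of mu are {eps}; none are in {lam}.
Condition 2 (every backdoor path blocked by {lam}):
  P1: blocked at fork node lam ∈ conditioning set.
{lam} satisfies the backdoor criterion.

Yes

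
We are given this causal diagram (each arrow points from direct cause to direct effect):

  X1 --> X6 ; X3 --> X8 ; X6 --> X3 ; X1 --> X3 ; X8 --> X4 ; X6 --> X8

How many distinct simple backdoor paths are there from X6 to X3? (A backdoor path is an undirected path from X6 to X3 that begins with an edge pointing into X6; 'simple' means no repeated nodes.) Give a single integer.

A backdoor path from X6 to X3 is any simple undirected path whose first edge points into X6 (i.e. leaves X6 via a parent).
Parents of X6: {X1}.
Enumerating:
  P1: X6 <- X1 -> X3
That exhausts the simple backdoor paths. Count: 1.

1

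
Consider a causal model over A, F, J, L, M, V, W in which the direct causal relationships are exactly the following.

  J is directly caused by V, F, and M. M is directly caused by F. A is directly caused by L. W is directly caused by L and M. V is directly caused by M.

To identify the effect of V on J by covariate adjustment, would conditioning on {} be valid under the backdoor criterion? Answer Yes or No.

Backdoor paths from V to J (paths whose first edge points into V):
  P1: V <- M <- F -> J
  P2: V <- M -> J
Condition 1 (no descendant of V in the set): holds — descendants of V are {J}; none are in {}.
Condition 2 (every backdoor path blocked by {}):
  P1: open — no interior node is in the conditioning set.
  P2: open — no interior node is in the conditioning set.
{} does not satisfy the backdoor criterion.

No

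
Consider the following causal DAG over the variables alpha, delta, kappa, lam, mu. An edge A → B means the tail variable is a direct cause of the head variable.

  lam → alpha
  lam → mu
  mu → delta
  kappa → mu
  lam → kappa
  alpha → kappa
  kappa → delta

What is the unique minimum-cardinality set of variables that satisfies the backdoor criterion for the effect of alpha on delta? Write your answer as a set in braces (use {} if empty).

Variables eligible for adjustment (non-descendants of alpha, excluding alpha and delta): {lam}.
Backdoor paths from alpha to delta:
  P1: alpha <- lam -> kappa -> mu -> delta
  P2: alpha <- lam -> kappa -> delta
  P3: alpha <- lam -> mu <- kappa -> delta
  P4: alpha <- lam -> mu -> delta
The empty set is not sufficient: P1 (alpha <- lam -> kappa -> mu -> delta) has no collider blocking it and no conditioned non-collider, so it is open.
Try {lam}:
  P1: blocked at fork node lam ∈ conditioning set.
  P2: blocked at fork node lam ∈ conditioning set.
  P3: blocked at fork node lam ∈ conditioning set.
  P4: blocked at fork node lam ∈ conditioning set.
{lam} contains no descendant of alpha and blocks every backdoor path.
{lam} is the unique smallest valid adjustment set.

{lam}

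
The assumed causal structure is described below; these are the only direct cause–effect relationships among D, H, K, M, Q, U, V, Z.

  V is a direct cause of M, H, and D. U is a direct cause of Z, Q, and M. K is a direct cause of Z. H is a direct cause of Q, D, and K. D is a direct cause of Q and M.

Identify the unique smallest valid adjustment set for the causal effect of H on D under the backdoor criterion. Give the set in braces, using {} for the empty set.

Variables eligible for adjustment (non-descendants of H, excluding H and D): {U, V}.
Backdoor paths from H to D:
  P1: H <- V -> D
  P2: H <- V -> M <- U -> Q <- D
  P3: H <- V -> M <- D
The empty set is not sufficient: P1 (H <- V -> D) has no collider blocking it and no conditioned non-collider, so it is open.
Try {V}:
  P1: blocked at fork node V ∈ conditioning set.
  P2: blocked at fork node V ∈ conditioning set.
  P3: blocked at fork node V ∈ conditioning set.
{V} contains no descendant of H and blocks every backdoor path.
No other singleton works — e.g. {U} leaves P1 open — so {V} is the unique smallest valid adjustment set.

{V}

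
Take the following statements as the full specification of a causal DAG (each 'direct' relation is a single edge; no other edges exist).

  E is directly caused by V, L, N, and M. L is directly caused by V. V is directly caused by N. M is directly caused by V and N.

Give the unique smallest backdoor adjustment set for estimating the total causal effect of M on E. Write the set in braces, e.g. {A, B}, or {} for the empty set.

{N, V}

Variables eligible for adjustment (non-descendants of M, excluding M and E): {L, N, V}.
Backdoor paths from M to E:
  P1: M <- N -> V -> L -> E
  P2: M <- N -> V -> E
  P3: M <- N -> E
  P4: M <- V <- N -> E
  P5: M <- V -> L -> E
  P6: M <- V -> E
The empty set is not sufficient: P1 (M <- N -> V -> L -> E) has no collider blocking it and no conditioned non-collider, so it is open.
Try {N, V}:
  P1: blocked at fork node N ∈ conditioning set.
  P2: blocked at fork node N ∈ conditioning set.
  P3: blocked at fork node N ∈ conditioning set.
  P4: blocked at chain node V ∈ conditioning set.
  P5: blocked at fork node V ∈ conditioning set.
  P6: blocked at fork node V ∈ conditioning set.
{N, V} contains no descendant of M and blocks every backdoor path.
Every element of {N, V} is needed (dropping N leaves P3 open; dropping V leaves P5 open), so no proper subset is valid.
Among all size-2 subsets of the eligible variables, only {N, V} blocks every backdoor path, so it is the unique smallest valid adjustment set.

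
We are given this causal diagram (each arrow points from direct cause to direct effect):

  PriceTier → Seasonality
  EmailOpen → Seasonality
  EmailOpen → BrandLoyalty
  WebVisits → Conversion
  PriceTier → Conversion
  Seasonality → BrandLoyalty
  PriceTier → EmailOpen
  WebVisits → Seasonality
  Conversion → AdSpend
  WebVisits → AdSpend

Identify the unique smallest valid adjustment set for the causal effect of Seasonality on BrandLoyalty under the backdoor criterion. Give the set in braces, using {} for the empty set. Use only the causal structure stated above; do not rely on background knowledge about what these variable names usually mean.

Variables eligible for adjustment (non-descendants of Seasonality, excluding Seasonality and BrandLoyalty): {AdSpend, Conversion, EmailOpen, PriceTier, WebVisits}.
Backdoor paths from Seasonality to BrandLoyalty:
  P1: Seasonality <- PriceTier -> EmailOpen -> BrandLoyalty
  P2: Seasonality <- WebVisits -> Conversion <- PriceTier -> EmailOpen -> BrandLoyalty
  P3: Seasonality <- WebVisits -> AdSpend <- Conversion <- PriceTier -> EmailOpen -> BrandLoyalty
  P4: Seasonality <- EmailOpen -> BrandLoyalty
The empty set is not sufficient: P1 (Seasonality <- PriceTier -> EmailOpen -> BrandLoyalty) has no collider blocking it and no conditioned non-collider, so it is open.
Try {EmailOpen}:
  P1: blocked at chain node EmailOpen ∈ conditioning set.
  P2: blocked at collider Conversion (neither it nor any descendant is in the conditioning set).
  P3: blocked at collider AdSpend (neither it nor any descendant is in the conditioning set).
  P4: blocked at fork node EmailOpen ∈ conditioning set.
{EmailOpen} contains no descendant of Seasonality and blocks every backdoor path.
No other singleton works — e.g. {PriceTier} leaves P4 open — so {EmailOpen} is the unique smallest valid adjustment set.

{EmailOpen}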